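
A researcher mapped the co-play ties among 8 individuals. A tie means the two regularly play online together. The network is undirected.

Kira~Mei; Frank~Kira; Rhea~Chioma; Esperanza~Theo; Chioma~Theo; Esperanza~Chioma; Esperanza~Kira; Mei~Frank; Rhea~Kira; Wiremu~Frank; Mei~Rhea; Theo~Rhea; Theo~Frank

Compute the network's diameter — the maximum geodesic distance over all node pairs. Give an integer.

3

Eccentricity of each node (its greatest distance to any other): Chioma:3, Esperanza:3, Frank:2, Kira:2, Mei:2, Rhea:3, Theo:2, Wiremu:3.
The maximum eccentricity is 3, realized for instance by the pair Esperanza–Wiremu via Esperanza – Theo – Frank – Wiremu. So the diameter is 3.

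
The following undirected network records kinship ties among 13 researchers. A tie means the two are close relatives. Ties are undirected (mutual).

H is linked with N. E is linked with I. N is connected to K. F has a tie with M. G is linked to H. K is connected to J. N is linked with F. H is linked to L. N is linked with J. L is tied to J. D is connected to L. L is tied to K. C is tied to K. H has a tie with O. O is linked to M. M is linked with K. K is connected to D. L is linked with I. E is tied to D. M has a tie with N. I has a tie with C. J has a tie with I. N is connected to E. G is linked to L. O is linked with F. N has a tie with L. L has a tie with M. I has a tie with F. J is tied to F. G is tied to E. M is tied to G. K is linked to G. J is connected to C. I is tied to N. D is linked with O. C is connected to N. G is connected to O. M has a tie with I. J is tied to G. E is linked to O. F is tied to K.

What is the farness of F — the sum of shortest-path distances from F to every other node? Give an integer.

Distances from F: C:2, D:2, E:2, G:2, H:2, I:1, J:1, K:1, L:2, M:1, N:1, O:1.
Sum = 2 + 2 + 2 + 2 + 2 + 1 + 1 + 1 + 2 + 1 + 1 + 1 = 18.

18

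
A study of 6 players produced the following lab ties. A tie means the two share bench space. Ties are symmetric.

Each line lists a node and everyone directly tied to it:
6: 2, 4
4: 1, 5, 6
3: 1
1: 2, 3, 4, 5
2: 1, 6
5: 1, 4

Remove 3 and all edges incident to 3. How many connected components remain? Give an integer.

3's neighbors (1) remain reachable from one another through other ties, so the rest of the network stays in one piece.

1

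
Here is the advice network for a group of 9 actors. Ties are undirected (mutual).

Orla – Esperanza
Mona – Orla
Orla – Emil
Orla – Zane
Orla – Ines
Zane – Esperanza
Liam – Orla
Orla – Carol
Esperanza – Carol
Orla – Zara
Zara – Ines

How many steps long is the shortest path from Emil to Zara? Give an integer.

One shortest route is Emil – Orla – Zara, which uses 2 edges, and Emil and Zara are not directly tied, so nothing shorter exists. So d(Emil,Zara) = 2.

2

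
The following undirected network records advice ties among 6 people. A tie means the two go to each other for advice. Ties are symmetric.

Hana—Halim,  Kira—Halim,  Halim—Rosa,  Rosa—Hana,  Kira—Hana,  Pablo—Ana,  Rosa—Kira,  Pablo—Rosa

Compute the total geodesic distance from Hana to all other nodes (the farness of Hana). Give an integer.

Distances from Hana: Ana:3, Halim:1, Kira:1, Pablo:2, Rosa:1.
Sum = 3 + 1 + 1 + 2 + 1 = 8.

8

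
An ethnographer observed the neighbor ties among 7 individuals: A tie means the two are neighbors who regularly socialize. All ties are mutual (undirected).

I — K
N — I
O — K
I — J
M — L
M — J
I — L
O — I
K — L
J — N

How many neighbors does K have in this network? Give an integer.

3

K is directly tied to I, L, and O. That is 3 neighbors, so the degree of K is 3.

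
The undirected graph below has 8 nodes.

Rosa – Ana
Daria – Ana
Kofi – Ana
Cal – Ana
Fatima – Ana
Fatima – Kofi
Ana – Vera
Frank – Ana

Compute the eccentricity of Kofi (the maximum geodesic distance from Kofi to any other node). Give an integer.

Distances from Kofi: Ana:1, Cal:2, Daria:2, Fatima:1, Frank:2, Rosa:2, Vera:2.
The largest is 2 (to Vera, Cal, Rosa, Daria, and Frank), so the eccentricity of Kofi is 2.

2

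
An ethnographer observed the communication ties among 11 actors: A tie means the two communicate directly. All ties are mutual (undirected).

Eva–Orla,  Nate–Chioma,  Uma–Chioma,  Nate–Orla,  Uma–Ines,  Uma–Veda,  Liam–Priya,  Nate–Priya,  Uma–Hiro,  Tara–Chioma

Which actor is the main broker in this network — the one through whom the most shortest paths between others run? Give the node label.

Unnormalized betweenness of each node: Chioma:29, Eva:0, Hiro:0, Ines:0, Liam:0, Nate:28, Orla:9, Priya:9, Tara:0, Uma:24, Veda:0.
Chioma has the largest value, 29, making it the main broker — the node through which the most shortest paths run.

Chioma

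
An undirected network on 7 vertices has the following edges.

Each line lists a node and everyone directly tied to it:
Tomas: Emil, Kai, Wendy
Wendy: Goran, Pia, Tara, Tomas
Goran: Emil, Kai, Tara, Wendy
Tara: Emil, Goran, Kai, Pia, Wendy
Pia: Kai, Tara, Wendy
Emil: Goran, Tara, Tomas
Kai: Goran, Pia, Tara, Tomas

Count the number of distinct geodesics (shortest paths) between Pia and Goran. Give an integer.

The shortest distance is 2. The length-2 paths are: Pia–Kai–Goran; Pia–Tara–Goran; Pia–Wendy–Goran.
That gives 3 distinct shortest paths.

3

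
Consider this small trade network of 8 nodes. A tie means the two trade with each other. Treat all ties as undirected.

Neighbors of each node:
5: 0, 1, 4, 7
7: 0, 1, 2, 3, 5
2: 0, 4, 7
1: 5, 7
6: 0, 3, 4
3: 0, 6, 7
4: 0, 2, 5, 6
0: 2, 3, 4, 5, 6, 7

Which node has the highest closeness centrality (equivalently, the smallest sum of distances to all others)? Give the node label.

Farness (sum of distances to all others) for each node — 0:8, 1:13, 2:11, 3:11, 4:10, 5:10, 6:12, 7:9.
The smallest farness is 8, for 0, so 0 has the highest closeness.

0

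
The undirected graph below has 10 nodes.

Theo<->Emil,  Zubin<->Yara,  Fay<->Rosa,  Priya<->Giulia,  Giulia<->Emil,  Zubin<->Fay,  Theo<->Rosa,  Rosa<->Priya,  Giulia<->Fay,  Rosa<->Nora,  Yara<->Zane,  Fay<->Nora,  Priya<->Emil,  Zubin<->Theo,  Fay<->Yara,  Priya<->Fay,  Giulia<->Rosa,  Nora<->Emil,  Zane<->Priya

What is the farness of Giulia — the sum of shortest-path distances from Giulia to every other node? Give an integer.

Distances from Giulia: Emil:1, Fay:1, Nora:2, Priya:1, Rosa:1, Theo:2, Yara:2, Zane:2, Zubin:2.
Sum = 1 + 1 + 2 + 1 + 1 + 2 + 2 + 2 + 2 = 14.

14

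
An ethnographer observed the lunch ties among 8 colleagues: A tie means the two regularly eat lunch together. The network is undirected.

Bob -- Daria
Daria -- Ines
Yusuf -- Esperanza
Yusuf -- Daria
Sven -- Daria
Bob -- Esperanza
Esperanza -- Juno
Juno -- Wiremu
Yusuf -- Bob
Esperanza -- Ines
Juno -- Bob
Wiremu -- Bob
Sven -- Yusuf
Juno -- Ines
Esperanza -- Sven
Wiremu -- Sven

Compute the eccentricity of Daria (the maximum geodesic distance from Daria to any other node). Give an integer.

2

Distances from Daria: Bob:1, Esperanza:2, Ines:1, Juno:2, Sven:1, Wiremu:2, Yusuf:1.
The largest is 2 (to Esperanza, Juno, and Wiremu), so the eccentricity of Daria is 2.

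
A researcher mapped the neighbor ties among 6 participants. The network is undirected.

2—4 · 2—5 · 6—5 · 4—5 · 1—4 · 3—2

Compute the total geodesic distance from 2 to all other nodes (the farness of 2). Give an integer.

Distances from 2: 1:2, 3:1, 4:1, 5:1, 6:2.
Sum = 2 + 1 + 1 + 1 + 2 = 7.

7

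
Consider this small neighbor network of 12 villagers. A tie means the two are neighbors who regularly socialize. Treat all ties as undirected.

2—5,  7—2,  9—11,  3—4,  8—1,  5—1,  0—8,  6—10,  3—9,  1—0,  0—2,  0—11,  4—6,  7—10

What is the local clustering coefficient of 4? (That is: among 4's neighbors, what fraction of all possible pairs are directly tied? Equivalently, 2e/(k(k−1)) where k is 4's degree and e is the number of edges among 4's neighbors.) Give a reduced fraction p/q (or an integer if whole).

0

4's neighbors: 3 and 6 (k = 2).
Possible neighbor pairs: C(2,2) = 1. Edges among them: none → e = 0.
Clustering(4) = 0/1.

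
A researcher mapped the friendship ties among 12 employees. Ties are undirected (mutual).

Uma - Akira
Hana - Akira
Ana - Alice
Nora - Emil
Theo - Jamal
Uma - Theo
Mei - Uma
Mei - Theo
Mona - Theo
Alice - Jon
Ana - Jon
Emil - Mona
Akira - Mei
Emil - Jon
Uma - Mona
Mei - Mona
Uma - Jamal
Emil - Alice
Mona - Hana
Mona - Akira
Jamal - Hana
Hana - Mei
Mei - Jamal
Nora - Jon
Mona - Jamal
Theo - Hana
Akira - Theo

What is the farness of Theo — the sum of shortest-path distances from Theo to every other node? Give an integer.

Distances from Theo: Akira:1, Alice:3, Ana:4, Emil:2, Hana:1, Jamal:1, Jon:3, Mei:1, Mona:1, Nora:3, Uma:1.
Sum = 1 + 3 + 4 + 2 + 1 + 1 + 3 + 1 + 1 + 3 + 1 = 21.

21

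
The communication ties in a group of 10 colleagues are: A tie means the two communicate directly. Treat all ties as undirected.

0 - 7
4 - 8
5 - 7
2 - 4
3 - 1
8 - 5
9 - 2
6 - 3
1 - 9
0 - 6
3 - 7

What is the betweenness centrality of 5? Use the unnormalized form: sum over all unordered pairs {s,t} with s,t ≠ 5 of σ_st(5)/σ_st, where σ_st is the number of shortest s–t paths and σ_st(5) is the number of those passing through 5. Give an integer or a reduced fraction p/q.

Pairs whose geodesics pass through 5 — 7–2: 1/2; 7–4: 1; 7–8: 1; 0–2: 1/3; 0–4: 1; 0–8: 1; 6–4: 2/3; 6–8: 2/2; 3–4: 1/2; 3–8: 1; 1–8: 1/2.
All other pairs contribute 0.
Summing the contributions gives betweenness(5) = 17/2.

17/2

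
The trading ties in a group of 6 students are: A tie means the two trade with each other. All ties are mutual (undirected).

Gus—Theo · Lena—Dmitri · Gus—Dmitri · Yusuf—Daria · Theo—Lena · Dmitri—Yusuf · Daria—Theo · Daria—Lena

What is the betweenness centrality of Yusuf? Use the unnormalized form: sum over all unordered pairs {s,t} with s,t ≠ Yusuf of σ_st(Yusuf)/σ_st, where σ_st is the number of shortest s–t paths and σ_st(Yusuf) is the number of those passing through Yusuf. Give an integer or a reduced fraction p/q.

Pairs whose geodesics pass through Yusuf — Daria–Dmitri: 1/2.
All other pairs contribute 0.
Summing the contributions gives betweenness(Yusuf) = 1/2.

1/2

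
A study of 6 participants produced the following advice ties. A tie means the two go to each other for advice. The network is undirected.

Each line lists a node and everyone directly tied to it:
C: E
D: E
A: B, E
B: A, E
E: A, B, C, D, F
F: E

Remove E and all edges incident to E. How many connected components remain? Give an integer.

4

Without E, the remaining ties split the others into: {A, B}; {C}; {D}; {F}.
That's 4 separate components.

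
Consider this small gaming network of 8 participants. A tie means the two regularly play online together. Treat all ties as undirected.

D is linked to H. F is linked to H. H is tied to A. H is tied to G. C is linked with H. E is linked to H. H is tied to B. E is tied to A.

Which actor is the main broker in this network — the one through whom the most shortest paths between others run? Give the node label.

Unnormalized betweenness of each node: A:0, B:0, C:0, D:0, E:0, F:0, G:0, H:20.
H has the largest value, 20, making it the main broker — the node through which the most shortest paths run.

H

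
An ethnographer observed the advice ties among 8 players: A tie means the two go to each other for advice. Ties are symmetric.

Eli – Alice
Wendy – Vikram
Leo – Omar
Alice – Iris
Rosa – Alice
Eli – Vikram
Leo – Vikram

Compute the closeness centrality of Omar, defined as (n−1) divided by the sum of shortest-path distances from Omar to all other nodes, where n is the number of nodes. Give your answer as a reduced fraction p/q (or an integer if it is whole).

Distances from Omar: Alice:4, Eli:3, Iris:5, Leo:1, Rosa:5, Vikram:2, Wendy:3. Sum = 23.
n = 8, so closeness = 7/23.

7/23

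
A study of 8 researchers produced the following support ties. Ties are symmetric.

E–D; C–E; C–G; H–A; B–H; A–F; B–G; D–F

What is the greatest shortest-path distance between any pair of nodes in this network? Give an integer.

4

Eccentricity of each node (its greatest distance to any other): A:4, B:4, C:4, D:4, E:4, F:4, G:4, H:4.
The maximum eccentricity is 4, realized for instance by the pair F–G via F – A – H – B – G. So the diameter is 4.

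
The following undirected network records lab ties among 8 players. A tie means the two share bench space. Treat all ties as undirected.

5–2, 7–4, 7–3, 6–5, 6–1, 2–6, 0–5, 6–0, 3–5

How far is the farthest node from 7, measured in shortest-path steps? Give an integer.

4

Distances from 7: 0:3, 1:4, 2:3, 3:1, 4:1, 5:2, 6:3.
The largest is 4 (to 1), so the eccentricity of 7 is 4.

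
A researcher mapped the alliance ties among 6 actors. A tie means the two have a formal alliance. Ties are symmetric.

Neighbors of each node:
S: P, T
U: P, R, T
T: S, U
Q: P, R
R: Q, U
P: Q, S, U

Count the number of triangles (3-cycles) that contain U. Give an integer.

U's neighbors are P, R, and T, but none of them are tied to each other, so no triangle contains U.

0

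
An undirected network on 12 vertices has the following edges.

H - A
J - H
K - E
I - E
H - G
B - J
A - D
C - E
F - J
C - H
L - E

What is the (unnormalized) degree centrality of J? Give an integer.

J is directly tied to B, F, and H. That is 3 neighbors, so the degree of J is 3.

3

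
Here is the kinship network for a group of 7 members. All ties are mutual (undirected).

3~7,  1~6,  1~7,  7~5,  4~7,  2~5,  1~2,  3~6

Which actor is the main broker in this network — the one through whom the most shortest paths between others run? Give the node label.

Unnormalized betweenness of each node: 1:13/3, 2:5/6, 3:4/3, 4:0, 5:4/3, 6:5/6, 7:25/3.
7 has the largest value, 25/3, making it the main broker — the node through which the most shortest paths run.

7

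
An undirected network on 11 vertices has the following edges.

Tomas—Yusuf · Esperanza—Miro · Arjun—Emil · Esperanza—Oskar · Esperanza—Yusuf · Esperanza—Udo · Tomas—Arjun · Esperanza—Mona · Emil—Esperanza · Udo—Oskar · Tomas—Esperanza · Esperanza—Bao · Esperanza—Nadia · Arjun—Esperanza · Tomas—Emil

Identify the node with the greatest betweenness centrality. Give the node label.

Unnormalized betweenness of each node: Arjun:0, Bao:0, Emil:0, Esperanza:39, Miro:0, Mona:0, Nadia:0, Oskar:0, Tomas:1, Udo:0, Yusuf:0.
Esperanza has the largest value, 39, making it the main broker — the node through which the most shortest paths run.

Esperanza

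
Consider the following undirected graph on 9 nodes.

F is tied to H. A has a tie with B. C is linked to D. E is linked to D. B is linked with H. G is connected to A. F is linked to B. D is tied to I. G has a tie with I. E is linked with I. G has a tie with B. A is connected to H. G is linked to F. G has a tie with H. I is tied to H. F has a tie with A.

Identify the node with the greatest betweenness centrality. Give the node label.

I

Unnormalized betweenness of each node: A:0, B:0, C:0, D:7, E:0, F:0, G:6, H:6, I:15.
I has the largest value, 15, making it the main broker — the node through which the most shortest paths run.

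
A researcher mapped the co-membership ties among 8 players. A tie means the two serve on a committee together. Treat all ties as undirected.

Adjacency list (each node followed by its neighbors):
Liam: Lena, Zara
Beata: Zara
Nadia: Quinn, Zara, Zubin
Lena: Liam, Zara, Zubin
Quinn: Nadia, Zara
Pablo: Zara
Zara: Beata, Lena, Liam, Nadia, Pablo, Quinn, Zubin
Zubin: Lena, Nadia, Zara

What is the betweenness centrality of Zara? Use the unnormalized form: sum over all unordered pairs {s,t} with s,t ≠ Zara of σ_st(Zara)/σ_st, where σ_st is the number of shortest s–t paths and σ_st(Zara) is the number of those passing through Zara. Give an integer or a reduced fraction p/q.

Pairs whose geodesics pass through Zara — Zubin–Liam: 1/2; Zubin–Beata: 1; Zubin–Quinn: 1/2; Zubin–Pablo: 1; Liam–Beata: 1; Liam–Quinn: 1; Liam–Pablo: 1; Liam–Nadia: 1; Beata–Quinn: 1; Beata–Lena: 1; Beata–Pablo: 1; Beata–Nadia: 1; Quinn–Lena: 1; Quinn–Pablo: 1 … (+3 more pairs).
All other pairs contribute 0.
Summing the contributions gives betweenness(Zara) = 31/2.

31/2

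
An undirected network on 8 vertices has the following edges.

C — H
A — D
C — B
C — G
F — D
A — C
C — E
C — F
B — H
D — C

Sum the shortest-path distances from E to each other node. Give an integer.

Distances from E: A:2, B:2, C:1, D:2, F:2, G:2, H:2.
Sum = 2 + 2 + 1 + 2 + 2 + 2 + 2 = 13.

13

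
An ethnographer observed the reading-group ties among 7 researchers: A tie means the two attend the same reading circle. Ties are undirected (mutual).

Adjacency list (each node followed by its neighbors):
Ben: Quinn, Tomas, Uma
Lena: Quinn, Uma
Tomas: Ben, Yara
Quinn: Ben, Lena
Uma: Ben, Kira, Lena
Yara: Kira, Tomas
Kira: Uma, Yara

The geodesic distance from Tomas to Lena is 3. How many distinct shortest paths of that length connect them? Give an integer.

The shortest distance is 3. The length-3 paths are: Tomas–Ben–Quinn–Lena; Tomas–Ben–Uma–Lena.
That gives 2 distinct shortest paths.

2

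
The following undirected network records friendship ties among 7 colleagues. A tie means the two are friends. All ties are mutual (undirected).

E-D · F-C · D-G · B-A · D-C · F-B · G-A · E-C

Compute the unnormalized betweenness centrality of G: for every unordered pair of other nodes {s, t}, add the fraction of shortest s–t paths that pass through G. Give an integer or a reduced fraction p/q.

Pairs whose geodesics pass through G — C–A: 1/2; E–A: 1; D–A: 1; D–B: 1/2.
All other pairs contribute 0.
Summing the contributions gives betweenness(G) = 3.

3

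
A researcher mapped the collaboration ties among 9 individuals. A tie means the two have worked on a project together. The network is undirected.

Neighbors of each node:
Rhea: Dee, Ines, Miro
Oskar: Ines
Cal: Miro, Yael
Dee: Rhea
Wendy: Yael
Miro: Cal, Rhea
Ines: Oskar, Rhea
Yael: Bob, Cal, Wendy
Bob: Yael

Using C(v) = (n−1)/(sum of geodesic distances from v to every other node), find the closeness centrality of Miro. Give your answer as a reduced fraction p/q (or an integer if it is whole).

Distances from Miro: Bob:3, Cal:1, Dee:2, Ines:2, Oskar:3, Rhea:1, Wendy:3, Yael:2. Sum = 17.
n = 9, so closeness = 8/17.

8/17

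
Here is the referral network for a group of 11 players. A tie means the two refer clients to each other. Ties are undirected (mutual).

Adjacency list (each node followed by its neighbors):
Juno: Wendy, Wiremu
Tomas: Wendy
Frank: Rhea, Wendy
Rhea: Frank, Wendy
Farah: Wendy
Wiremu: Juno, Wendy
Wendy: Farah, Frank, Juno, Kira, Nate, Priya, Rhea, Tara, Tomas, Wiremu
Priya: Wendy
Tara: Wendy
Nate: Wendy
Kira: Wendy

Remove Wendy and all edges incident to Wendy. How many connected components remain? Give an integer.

8

Without Wendy, the remaining ties split the others into: {Frank, Rhea}; {Farah}; {Kira}; {Tomas}; {Priya}; {Tara}; {Juno, Wiremu}; {Nate}.
That's 8 separate components.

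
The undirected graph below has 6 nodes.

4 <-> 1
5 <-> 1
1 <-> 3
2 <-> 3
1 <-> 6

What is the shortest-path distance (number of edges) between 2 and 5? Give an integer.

One shortest route is 2 – 3 – 1 – 5, which uses 3 edges, and at distance 2 from 2 we only reach {1}, which does not include 5. So d(2,5) = 3.

3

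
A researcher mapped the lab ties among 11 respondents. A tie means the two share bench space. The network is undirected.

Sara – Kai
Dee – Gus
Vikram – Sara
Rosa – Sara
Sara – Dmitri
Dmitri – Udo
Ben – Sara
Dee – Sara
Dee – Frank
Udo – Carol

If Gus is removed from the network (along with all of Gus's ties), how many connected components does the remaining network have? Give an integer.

Gus's neighbors (Dee) remain reachable from one another through other ties, so the rest of the network stays in one piece.

1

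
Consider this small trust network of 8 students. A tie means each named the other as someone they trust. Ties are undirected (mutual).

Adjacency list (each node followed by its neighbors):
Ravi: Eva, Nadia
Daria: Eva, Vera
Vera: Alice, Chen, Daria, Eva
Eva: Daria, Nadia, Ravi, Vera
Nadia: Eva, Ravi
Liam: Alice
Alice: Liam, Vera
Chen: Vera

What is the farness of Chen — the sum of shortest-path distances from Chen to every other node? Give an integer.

16

Distances from Chen: Alice:2, Daria:2, Eva:2, Liam:3, Nadia:3, Ravi:3, Vera:1.
Sum = 2 + 2 + 2 + 3 + 3 + 3 + 1 = 16.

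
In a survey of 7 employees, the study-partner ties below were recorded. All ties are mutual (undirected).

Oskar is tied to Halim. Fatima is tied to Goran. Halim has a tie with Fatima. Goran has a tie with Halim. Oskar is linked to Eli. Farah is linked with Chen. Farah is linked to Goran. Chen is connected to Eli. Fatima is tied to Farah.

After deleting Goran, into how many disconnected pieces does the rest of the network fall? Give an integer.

1

Goran's neighbors (Farah, Fatima, and Halim) remain reachable from one another through other ties, so the rest of the network stays in one piece.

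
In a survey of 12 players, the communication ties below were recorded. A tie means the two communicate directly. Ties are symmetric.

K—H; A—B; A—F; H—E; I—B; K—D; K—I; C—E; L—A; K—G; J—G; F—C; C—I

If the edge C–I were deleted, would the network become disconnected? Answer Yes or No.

No

Even without that edge, C still reaches I via C – E – H – K – I, so the network stays connected. Not a bridge.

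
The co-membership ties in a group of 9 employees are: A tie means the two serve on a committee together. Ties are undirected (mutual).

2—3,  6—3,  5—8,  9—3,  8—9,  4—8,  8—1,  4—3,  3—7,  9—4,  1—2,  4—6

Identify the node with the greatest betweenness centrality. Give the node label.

Unnormalized betweenness of each node: 1:2, 2:5/2, 3:11, 4:5, 5:0, 6:0, 7:0, 8:19/2, 9:2.
3 has the largest value, 11, making it the main broker — the node through which the most shortest paths run.

3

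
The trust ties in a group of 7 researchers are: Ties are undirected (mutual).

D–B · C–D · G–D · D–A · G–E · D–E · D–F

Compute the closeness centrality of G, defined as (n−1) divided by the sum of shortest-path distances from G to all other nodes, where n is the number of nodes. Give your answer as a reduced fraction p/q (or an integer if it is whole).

Distances from G: A:2, B:2, C:2, D:1, E:1, F:2. Sum = 10.
n = 7, so closeness = 6/10 = 3/5.

3/5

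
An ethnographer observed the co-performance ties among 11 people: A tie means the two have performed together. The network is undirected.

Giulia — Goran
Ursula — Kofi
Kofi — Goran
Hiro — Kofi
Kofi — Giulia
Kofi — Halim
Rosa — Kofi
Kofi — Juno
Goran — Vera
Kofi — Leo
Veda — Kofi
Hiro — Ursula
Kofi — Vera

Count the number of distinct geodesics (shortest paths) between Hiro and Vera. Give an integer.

The shortest distance is 2, and the only length-2 path is Hiro–Kofi–Vera. So there is exactly 1 shortest path.

1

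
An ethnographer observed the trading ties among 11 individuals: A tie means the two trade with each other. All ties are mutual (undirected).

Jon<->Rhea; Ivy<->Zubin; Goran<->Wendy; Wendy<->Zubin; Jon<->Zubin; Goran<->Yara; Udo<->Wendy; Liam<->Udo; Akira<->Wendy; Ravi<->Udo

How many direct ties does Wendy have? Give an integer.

4

Wendy is directly tied to Akira, Goran, Udo, and Zubin. That is 4 neighbors, so the degree of Wendy is 4.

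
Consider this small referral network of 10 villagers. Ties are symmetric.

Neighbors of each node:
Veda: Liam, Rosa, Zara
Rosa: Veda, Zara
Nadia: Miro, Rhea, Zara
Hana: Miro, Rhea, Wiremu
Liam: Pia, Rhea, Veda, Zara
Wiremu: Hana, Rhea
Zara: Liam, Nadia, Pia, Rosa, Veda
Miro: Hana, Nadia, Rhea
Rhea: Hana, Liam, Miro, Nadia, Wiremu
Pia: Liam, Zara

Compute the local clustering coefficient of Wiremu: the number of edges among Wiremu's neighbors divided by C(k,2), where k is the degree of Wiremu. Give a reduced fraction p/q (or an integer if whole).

1

Wiremu's neighbors: Hana and Rhea (k = 2).
Possible neighbor pairs: C(2,2) = 1. Edges among them: Hana–Rhea → e = 1.
Clustering(Wiremu) = 1/1.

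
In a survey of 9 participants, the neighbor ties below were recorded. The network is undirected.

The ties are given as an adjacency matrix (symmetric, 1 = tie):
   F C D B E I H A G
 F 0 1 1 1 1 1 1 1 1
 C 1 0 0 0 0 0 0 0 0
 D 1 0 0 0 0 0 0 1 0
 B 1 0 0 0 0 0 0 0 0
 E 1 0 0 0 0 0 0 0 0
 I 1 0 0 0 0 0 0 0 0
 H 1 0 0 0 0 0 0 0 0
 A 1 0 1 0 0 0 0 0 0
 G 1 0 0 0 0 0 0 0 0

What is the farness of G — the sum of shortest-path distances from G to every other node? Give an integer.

15

Distances from G: A:2, B:2, C:2, D:2, E:2, F:1, H:2, I:2.
Sum = 2 + 2 + 2 + 2 + 2 + 1 + 2 + 2 = 15.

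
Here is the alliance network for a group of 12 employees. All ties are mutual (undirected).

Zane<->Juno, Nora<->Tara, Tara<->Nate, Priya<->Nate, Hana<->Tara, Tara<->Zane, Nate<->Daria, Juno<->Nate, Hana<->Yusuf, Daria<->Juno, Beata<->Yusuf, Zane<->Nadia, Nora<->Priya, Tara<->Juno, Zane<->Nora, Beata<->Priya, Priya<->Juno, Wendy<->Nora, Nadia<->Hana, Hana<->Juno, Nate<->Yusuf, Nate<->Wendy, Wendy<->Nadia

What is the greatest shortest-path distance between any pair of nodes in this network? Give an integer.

3

Eccentricity of each node (its greatest distance to any other): Beata:3, Daria:3, Hana:2, Juno:2, Nadia:3, Nate:2, Nora:3, Priya:3, Tara:3, Wendy:3, Yusuf:3, Zane:3.
The maximum eccentricity is 3, realized for instance by the pair Wendy–Beata via Wendy – Nora – Priya – Beata. So the diameter is 3.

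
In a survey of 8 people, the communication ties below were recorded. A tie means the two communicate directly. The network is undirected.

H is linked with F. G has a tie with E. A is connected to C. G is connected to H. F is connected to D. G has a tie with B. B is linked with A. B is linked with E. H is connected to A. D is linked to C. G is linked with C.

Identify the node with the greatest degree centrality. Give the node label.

G

Degrees — A:3, B:3, C:3, D:2, E:2, F:2, G:4, H:3.
The maximum is 4, attained only by G.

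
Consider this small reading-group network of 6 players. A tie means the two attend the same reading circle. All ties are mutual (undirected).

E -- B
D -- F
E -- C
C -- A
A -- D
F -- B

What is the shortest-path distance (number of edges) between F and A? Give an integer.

One shortest route is F – D – A, which uses 2 edges, and F and A are not directly tied, so nothing shorter exists. So d(F,A) = 2.

2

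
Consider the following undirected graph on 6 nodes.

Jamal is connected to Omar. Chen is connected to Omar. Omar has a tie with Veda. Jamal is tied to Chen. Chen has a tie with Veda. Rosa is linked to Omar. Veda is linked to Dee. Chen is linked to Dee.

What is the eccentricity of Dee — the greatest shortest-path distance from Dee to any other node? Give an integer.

Distances from Dee: Chen:1, Jamal:2, Omar:2, Rosa:3, Veda:1.
The largest is 3 (to Rosa), so the eccentricity of Dee is 3.

3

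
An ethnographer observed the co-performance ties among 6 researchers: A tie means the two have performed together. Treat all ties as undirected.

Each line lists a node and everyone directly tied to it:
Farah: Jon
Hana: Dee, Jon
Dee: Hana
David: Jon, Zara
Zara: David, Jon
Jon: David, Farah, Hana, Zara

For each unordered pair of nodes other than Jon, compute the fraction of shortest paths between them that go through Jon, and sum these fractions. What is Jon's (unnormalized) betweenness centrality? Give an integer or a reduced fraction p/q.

8

Pairs whose geodesics pass through Jon — Hana–Zara: 1; Hana–Farah: 1; Hana–David: 1; Zara–Farah: 1; Zara–Dee: 1; Farah–David: 1; Farah–Dee: 1; David–Dee: 1.
All other pairs contribute 0.
Summing the contributions gives betweenness(Jon) = 8.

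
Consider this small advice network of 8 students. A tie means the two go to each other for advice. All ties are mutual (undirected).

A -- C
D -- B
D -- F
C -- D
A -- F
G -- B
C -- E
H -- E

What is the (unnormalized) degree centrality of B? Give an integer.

B is directly tied to D and G. That is 2 neighbors, so the degree of B is 2.

2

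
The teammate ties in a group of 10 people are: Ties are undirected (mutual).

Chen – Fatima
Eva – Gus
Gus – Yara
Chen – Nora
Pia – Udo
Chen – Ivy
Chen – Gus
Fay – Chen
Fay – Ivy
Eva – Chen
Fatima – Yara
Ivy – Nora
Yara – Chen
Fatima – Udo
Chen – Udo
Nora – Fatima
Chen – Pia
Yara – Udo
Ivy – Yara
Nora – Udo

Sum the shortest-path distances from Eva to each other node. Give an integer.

16

Distances from Eva: Chen:1, Fatima:2, Fay:2, Gus:1, Ivy:2, Nora:2, Pia:2, Udo:2, Yara:2.
Sum = 1 + 2 + 2 + 1 + 2 + 2 + 2 + 2 + 2 = 16.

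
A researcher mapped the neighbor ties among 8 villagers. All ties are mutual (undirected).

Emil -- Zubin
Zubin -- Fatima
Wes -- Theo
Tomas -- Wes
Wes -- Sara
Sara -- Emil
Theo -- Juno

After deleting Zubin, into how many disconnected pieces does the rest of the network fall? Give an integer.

2

Without Zubin, the remaining ties split the others into: {Emil, Juno, Sara, Theo, Tomas, Wes}; {Fatima}.
That's 2 separate components.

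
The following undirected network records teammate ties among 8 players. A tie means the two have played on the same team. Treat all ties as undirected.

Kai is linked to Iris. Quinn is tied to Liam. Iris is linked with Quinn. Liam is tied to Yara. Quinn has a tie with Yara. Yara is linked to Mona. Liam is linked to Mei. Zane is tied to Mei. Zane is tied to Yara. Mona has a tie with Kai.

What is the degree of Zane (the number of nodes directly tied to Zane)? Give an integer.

Zane is directly tied to Mei and Yara. That is 2 neighbors, so the degree of Zane is 2.

2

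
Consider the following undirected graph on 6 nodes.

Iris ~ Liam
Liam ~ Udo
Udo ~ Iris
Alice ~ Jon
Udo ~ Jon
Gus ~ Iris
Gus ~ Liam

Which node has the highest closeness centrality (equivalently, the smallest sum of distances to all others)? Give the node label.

Udo

Farness (sum of distances to all others) for each node — Alice:13, Gus:11, Iris:8, Jon:9, Liam:8, Udo:7.
The smallest farness is 7, for Udo, so Udo has the highest closeness.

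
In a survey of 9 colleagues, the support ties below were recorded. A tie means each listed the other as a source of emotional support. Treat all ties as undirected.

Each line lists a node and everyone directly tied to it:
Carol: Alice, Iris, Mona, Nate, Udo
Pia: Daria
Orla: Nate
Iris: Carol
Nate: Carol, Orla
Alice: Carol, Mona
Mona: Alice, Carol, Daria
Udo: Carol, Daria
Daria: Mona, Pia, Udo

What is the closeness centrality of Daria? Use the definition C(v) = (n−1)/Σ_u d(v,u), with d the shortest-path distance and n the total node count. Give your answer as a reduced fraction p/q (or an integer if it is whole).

Distances from Daria: Alice:2, Carol:2, Iris:3, Mona:1, Nate:3, Orla:4, Pia:1, Udo:1. Sum = 17.
n = 9, so closeness = 8/17.

8/17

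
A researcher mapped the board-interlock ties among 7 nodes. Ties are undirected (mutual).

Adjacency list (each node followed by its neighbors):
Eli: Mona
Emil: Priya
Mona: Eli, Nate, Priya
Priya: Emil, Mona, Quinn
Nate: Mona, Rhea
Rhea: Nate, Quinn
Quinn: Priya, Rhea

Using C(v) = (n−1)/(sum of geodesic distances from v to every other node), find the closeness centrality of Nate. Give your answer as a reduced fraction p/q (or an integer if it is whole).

Distances from Nate: Eli:2, Emil:3, Mona:1, Priya:2, Quinn:2, Rhea:1. Sum = 11.
n = 7, so closeness = 6/11.

6/11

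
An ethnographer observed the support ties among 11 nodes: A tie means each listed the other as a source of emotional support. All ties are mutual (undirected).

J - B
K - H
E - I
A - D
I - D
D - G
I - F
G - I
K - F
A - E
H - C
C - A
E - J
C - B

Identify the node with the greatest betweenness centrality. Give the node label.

I

Unnormalized betweenness of each node: A:9, B:5/2, C:11, D:9/2, E:9, F:6, G:0, H:5, I:13, J:3, K:4.
I has the largest value, 13, making it the main broker — the node through which the most shortest paths run.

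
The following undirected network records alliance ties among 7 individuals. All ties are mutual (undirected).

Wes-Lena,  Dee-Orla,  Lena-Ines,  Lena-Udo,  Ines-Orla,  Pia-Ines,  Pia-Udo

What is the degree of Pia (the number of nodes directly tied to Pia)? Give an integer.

Pia is directly tied to Ines and Udo. That is 2 neighbors, so the degree of Pia is 2.

2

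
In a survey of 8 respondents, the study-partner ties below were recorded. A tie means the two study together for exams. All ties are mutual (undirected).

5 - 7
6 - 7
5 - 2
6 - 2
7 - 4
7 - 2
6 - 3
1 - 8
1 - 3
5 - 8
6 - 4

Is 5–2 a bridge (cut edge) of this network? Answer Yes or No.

No

Even without that edge, 5 still reaches 2 via 5 – 7 – 2, so the network stays connected. Not a bridge.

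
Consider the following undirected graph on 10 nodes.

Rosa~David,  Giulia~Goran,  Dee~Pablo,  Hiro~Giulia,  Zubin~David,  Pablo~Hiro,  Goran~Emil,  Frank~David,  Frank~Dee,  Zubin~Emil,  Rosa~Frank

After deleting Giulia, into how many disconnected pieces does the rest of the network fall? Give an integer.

1

Giulia's neighbors (Goran and Hiro) remain reachable from one another through other ties, so the rest of the network stays in one piece.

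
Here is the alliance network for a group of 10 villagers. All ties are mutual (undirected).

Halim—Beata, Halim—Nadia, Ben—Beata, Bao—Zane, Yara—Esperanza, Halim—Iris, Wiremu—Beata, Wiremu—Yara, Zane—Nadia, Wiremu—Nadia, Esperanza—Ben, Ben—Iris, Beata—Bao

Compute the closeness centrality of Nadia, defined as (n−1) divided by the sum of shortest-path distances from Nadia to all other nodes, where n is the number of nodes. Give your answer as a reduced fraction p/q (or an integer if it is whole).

9/17

Distances from Nadia: Bao:2, Beata:2, Ben:3, Esperanza:3, Halim:1, Iris:2, Wiremu:1, Yara:2, Zane:1. Sum = 17.
n = 10, so closeness = 9/17.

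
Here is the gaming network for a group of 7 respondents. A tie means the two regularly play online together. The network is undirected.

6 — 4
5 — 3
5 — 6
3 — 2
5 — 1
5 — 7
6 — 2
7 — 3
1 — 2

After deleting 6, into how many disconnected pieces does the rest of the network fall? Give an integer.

2

Without 6, the remaining ties split the others into: {1, 2, 3, 5, 7}; {4}.
That's 2 separate components.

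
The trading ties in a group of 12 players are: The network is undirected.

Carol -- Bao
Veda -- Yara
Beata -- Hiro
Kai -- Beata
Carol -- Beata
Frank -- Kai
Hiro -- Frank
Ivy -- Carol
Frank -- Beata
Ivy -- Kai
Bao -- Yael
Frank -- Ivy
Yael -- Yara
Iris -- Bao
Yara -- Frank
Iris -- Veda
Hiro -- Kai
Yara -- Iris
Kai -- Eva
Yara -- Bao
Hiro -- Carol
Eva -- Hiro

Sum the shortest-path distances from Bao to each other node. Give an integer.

20

Distances from Bao: Beata:2, Carol:1, Eva:3, Frank:2, Hiro:2, Iris:1, Ivy:2, Kai:3, Veda:2, Yael:1, Yara:1.
Sum = 2 + 1 + 3 + 2 + 2 + 1 + 2 + 3 + 2 + 1 + 1 = 20.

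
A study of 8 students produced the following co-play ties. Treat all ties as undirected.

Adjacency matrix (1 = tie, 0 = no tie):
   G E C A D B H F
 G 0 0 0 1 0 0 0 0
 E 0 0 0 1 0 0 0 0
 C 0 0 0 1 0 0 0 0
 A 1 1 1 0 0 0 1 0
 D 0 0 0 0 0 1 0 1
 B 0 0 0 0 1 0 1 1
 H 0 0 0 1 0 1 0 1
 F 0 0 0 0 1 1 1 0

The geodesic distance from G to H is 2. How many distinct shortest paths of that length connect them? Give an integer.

The shortest distance is 2, and the only length-2 path is G–A–H. So there is exactly 1 shortest path.

1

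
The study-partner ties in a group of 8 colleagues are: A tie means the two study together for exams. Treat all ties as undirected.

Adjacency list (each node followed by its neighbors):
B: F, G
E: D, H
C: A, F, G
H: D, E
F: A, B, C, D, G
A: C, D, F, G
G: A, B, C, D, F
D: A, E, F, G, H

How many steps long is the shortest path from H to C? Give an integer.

One shortest route is H – D – G – C, which uses 3 edges, and at distance 2 from H we only reach {A, F, G}, which does not include C. So d(H,C) = 3.

3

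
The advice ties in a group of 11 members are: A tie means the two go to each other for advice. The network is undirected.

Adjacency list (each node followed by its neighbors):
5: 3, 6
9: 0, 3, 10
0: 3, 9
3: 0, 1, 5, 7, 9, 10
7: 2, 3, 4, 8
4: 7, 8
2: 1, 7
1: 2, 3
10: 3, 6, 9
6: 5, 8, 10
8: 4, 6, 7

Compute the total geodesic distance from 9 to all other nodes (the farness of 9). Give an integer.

Distances from 9: 0:1, 1:2, 2:3, 3:1, 4:3, 5:2, 6:2, 7:2, 8:3, 10:1.
Sum = 1 + 2 + 3 + 1 + 3 + 2 + 2 + 2 + 3 + 1 = 20.

20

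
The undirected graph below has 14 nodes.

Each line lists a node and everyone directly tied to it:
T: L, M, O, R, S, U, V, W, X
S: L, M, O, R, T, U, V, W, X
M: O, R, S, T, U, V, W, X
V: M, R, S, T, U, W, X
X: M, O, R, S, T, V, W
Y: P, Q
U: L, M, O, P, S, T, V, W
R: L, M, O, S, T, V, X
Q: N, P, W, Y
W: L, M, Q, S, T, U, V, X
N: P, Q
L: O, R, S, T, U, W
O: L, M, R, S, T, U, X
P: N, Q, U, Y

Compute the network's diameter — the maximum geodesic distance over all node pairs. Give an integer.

Eccentricity of each node (its greatest distance to any other): L:3, M:3, N:4, O:3, P:3, Q:3, R:4, S:3, T:3, U:2, V:3, W:2, X:3, Y:4.
The maximum eccentricity is 4, realized for instance by the pair Y–R via Y – Q – W – V – R. So the diameter is 4.

4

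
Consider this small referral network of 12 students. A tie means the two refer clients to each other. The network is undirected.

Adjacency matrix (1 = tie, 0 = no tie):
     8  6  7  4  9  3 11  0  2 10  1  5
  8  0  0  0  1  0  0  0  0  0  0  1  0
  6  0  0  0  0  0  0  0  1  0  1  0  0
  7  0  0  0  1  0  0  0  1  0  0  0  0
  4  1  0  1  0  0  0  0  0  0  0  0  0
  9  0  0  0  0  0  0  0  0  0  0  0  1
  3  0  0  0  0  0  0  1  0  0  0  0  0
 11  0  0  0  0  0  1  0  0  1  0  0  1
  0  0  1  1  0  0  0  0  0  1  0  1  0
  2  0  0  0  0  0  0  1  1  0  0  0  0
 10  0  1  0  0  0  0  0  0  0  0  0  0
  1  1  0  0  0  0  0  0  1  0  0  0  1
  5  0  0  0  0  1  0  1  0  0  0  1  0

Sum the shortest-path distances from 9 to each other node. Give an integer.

34

Distances from 9: 0:3, 1:2, 2:3, 3:3, 4:4, 5:1, 6:4, 7:4, 8:3, 10:5, 11:2.
Sum = 3 + 2 + 3 + 3 + 4 + 1 + 4 + 4 + 3 + 5 + 2 = 34.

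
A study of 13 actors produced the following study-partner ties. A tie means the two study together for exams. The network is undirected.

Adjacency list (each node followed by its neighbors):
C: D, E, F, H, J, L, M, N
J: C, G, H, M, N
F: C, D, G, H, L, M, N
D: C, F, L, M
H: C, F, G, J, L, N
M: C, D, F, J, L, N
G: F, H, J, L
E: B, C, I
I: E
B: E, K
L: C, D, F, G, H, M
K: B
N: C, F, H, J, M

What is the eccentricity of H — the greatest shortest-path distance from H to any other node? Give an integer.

Distances from H: B:3, C:1, D:2, E:2, F:1, G:1, I:3, J:1, K:4, L:1, M:2, N:1.
The largest is 4 (to K), so the eccentricity of H is 4.

4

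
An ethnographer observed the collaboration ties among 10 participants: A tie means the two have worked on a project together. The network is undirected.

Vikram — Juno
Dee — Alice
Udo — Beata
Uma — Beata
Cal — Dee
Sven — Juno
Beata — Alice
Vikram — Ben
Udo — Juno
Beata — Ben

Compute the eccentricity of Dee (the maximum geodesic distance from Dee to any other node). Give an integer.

Distances from Dee: Alice:1, Beata:2, Ben:3, Cal:1, Juno:4, Sven:5, Udo:3, Uma:3, Vikram:4.
The largest is 5 (to Sven), so the eccentricity of Dee is 5.

5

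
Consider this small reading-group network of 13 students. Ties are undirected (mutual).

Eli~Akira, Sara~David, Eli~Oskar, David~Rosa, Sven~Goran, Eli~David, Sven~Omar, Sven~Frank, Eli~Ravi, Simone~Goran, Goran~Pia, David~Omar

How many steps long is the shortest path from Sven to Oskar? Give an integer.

One shortest route is Sven – Omar – David – Eli – Oskar, which uses 4 edges, and at distance 3 from Sven we only reach {Eli, Rosa, Sara}, which does not include Oskar. So d(Sven,Oskar) = 4.

4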